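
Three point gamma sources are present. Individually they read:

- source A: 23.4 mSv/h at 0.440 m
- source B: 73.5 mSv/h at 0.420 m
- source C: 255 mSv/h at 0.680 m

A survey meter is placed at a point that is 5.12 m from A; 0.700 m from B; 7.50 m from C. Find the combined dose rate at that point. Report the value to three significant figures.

By superposition, sum each source's inverse-square contribution:
A: 23.4 × (0.440/5.12)² = 0.1728 mSv/h
B: 73.5 × (0.420/0.700)² = 26.46 mSv/h
C: 255 × (0.680/7.50)² = 2.096 mSv/h
Total = 0.1728 + 26.46 + 2.096 = 28.73 mSv/h.

28.7 mSv/h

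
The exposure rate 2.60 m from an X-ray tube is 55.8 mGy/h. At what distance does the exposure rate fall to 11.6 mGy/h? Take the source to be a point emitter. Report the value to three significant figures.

5.70 m

Using I₁d₁² = I₂d₂², d₂ = d₁·√(I₁/I₂).
I₁/I₂ = 55.8/11.6 = 4.810, so d₂ = 2.60 × √4.810 = 5.702 m.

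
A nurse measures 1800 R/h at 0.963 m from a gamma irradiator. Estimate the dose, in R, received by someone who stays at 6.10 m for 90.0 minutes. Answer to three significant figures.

67.3 R

Using I₁d₁² = I₂d₂², rate at 6.10 m:
(0.963/6.10)² = 0.02492, so 1800 × 0.02492 = 44.86 R/h.
Dose = rate × time = 44.86 R/h × 1.500 h = 67.29 R.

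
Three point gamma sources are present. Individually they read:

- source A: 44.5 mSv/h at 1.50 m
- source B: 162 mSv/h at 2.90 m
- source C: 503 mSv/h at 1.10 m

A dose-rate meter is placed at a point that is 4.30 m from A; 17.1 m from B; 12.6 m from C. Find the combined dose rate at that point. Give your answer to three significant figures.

13.9 mSv/h

Each source contributes Iᵢ·(dᵢ/rᵢ)²; contributions add.
A: 44.5 × (1.50/4.30)² = 5.415 mSv/h
B: 162 × (2.90/17.1)² = 4.659 mSv/h
C: 503 × (1.10/12.6)² = 3.834 mSv/h
Total = 5.415 + 4.659 + 3.834 = 13.91 mSv/h.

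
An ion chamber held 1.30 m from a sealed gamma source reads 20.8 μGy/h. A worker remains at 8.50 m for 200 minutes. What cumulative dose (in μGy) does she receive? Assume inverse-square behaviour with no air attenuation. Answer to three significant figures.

1.62 μGy

By the inverse-square law, rate at 8.50 m:
(1.30/8.50)² = 0.02339, so 20.8 × 0.02339 = 0.4865 μGy/h.
Dose = rate × time = 0.4865 μGy/h × 3.333 h = 1.622 μGy.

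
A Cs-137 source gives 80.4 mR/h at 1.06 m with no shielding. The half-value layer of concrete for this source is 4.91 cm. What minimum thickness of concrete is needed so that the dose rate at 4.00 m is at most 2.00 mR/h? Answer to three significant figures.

7.35 cm

At 4.00 m, distance alone gives 80.4 × (1.06/4.00)² = 80.4 × 0.07023 = 5.646 mR/h.
Further attenuation needed: 5.646/2.00 = 2.823.
n = log₂(2.823) = 1.497 half-value layers.
Thickness = 1.497 × 4.91 cm = 7.350 cm.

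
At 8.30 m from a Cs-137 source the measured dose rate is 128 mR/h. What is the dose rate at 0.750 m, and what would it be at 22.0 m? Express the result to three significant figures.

By the inverse-square law,
At 0.750 m: (8.30/0.750)² = 122.5, so 128 × 122.5 = 15680 mR/h
At 22.0 m: (0.750/22.0)² = 0.001162, so 15680 × 0.001162 = 18.22 mR/h.

15700 mR/h; 18.2 mR/h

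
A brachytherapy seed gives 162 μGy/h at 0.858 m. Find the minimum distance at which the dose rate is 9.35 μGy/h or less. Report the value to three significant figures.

By the inverse-square law, d₂ = d₁·√(I₁/I₂).
I₁/I₂ = 162/9.35 = 17.33, so d₂ = 0.858 × √17.33 = 3.572 m.

3.57 m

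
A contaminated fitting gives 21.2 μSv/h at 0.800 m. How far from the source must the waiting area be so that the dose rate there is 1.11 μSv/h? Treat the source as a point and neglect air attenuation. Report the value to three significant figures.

Intensity scales as (d₁/d₂)², so d₂ = d₁·√(I₁/I₂).
I₁/I₂ = 21.2/1.11 = 19.10, so d₂ = 0.800 × √19.10 = 3.496 m.

3.50 m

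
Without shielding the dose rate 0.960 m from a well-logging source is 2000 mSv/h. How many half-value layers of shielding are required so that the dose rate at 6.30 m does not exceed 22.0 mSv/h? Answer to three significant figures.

At 6.30 m, distance alone gives (0.960/6.30)² = 0.02322, so 2000 × 0.02322 = 46.44 mSv/h.
Further attenuation needed: 46.44/22.0 = 2.111.
n = log₂(2.111) = 1.078 half-value layers.

1.08 half-value layers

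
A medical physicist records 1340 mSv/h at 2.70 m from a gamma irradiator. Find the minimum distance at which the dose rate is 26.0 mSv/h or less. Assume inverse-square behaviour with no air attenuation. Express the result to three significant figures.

19.4 m

Intensity scales as (d₁/d₂)², so d₂ = d₁·√(I₁/I₂).
I₁/I₂ = 1340/26.0 = 51.54, so d₂ = 2.70 × √51.54 = 19.38 m.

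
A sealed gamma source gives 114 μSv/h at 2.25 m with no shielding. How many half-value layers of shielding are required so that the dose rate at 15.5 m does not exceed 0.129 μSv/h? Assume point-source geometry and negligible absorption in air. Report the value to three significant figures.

4.22 half-value layers

At 15.5 m, distance alone gives (2.25/15.5)² = 0.02107, so 114 × 0.02107 = 2.402 μSv/h.
Further attenuation needed: 2.402/0.129 = 18.62.
n = log₂(18.62) = 4.219 half-value layers.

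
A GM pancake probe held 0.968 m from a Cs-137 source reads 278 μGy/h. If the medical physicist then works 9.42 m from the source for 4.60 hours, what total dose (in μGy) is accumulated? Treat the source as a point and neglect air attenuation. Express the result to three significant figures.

Intensity scales as (d₁/d₂)², so rate at 9.42 m:
(0.968/9.42)² = 0.01056, so 278 × 0.01056 = 2.936 μGy/h.
Dose = rate × time = 2.936 μGy/h × 4.600 h = 13.51 μGy.

13.5 μGy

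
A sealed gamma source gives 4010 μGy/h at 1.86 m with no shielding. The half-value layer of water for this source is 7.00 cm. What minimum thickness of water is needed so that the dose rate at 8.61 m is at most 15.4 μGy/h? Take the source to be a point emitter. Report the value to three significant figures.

At 8.61 m, distance alone gives 4010 × (1.86/8.61)² = 4010 × 0.04667 = 187.1 μGy/h.
Further attenuation needed: 187.1/15.4 = 12.15.
n = log₂(12.15) = 3.603 half-value layers.
Thickness = 3.603 × 7.00 cm = 25.22 cm.

25.2 cm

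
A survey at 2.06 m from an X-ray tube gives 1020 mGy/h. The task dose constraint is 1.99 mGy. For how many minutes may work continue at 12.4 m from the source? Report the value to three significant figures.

4.24 min

Intensity scales as (d₁/d₂)², so rate at 12.4 m:
1020 × (2.06/12.4)² = 1020 × 0.02760 = 28.15 mGy/h.
Stay time = 1.99 mGy ÷ 28.15 mGy/h = 0.07069 h = 4.241 min.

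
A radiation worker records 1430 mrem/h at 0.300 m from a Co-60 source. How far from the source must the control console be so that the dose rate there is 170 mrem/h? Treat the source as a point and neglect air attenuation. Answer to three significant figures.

0.870 m

Intensity scales as (d₁/d₂)², so d₂ = d₁·√(I₁/I₂).
I₁/I₂ = 1430/170 = 8.412, so d₂ = 0.300 × √8.412 = 0.8701 m.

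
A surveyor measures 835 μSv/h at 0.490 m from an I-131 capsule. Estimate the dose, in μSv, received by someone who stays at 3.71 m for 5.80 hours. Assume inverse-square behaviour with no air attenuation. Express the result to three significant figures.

Since intensity falls as 1/r², rate at 3.71 m:
835 × (0.490/3.71)² = 835 × 0.01744 = 14.56 μSv/h.
Dose = rate × time = 14.56 μSv/h × 5.800 h = 84.45 μSv.

84.5 μSv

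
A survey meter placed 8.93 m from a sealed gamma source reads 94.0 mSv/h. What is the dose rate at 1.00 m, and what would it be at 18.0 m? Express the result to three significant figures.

7500 mSv/h; 23.1 mSv/h

Intensity scales as (d₁/d₂)², so
At 1.00 m: (8.93/1.00)² = 79.74, so 94.0 × 79.74 = 7496 mSv/h
At 18.0 m: 7496 × (1.00/18.0)² = 7496 × 0.003086 = 23.13 mSv/h.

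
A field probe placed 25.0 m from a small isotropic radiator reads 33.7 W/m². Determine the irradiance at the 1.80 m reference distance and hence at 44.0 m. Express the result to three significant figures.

6500 W/m²; 10.9 W/m²

Since intensity falls as 1/r²,
At 1.80 m: 33.7 × (25.0/1.80)² = 33.7 × 192.9 = 6501 W/m²
At 44.0 m: (1.80/44.0)² = 0.001674, so 6501 × 0.001674 = 10.88 W/m².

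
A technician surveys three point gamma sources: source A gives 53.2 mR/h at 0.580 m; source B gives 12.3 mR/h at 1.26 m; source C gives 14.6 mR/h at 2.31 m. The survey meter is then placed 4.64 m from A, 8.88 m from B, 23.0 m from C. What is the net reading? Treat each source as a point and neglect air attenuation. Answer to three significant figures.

Each source contributes Iᵢ·(dᵢ/rᵢ)²; contributions add.
A: 53.2 × (0.580/4.64)² = 0.8313 mR/h
B: 12.3 × (1.26/8.88)² = 0.2476 mR/h
C: 14.6 × (2.31/23.0)² = 0.1473 mR/h
Total = 0.8313 + 0.2476 + 0.1473 = 1.226 mR/h.

1.23 mR/h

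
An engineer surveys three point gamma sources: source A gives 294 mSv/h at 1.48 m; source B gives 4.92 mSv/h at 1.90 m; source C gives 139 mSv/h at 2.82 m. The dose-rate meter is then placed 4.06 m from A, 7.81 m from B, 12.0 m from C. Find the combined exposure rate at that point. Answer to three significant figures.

47.0 mSv/h

Each source contributes Iᵢ·(dᵢ/rᵢ)²; contributions add.
A: 294 × (1.48/4.06)² = 39.07 mSv/h
B: 4.92 × (1.90/7.81)² = 0.2912 mSv/h
C: 139 × (2.82/12.0)² = 7.676 mSv/h
Total = 39.07 + 0.2912 + 7.676 = 47.04 mSv/h.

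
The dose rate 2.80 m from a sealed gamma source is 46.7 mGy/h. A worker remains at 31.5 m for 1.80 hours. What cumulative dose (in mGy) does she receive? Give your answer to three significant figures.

Applying the 1/r² law, rate at 31.5 m:
(2.80/31.5)² = 0.007901, so 46.7 × 0.007901 = 0.3690 mGy/h.
Dose = rate × time = 0.3690 mGy/h × 1.800 h = 0.6642 mGy.

0.664 mGy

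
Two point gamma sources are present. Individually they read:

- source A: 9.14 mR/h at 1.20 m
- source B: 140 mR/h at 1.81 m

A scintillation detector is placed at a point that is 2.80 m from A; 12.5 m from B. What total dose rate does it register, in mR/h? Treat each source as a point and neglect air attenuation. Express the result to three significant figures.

4.61 mR/h

Each source contributes Iᵢ·(dᵢ/rᵢ)²; contributions add.
A: 9.14 × (1.20/2.80)² = 1.679 mR/h
B: 140 × (1.81/12.5)² = 2.935 mR/h
Total = 1.679 + 2.935 = 4.614 mR/h.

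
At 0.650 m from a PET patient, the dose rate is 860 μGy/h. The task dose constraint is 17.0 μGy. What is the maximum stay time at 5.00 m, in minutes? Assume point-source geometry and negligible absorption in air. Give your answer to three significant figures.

70.2 min

Applying the 1/r² law, rate at 5.00 m:
(0.650/5.00)² = 0.01690, so 860 × 0.01690 = 14.53 μGy/h.
Stay time = 17.0 μGy ÷ 14.53 μGy/h = 1.170 h = 70.20 min.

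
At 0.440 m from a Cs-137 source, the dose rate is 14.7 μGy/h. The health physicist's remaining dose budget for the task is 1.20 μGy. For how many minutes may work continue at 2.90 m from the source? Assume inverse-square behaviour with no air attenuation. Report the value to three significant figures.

By the inverse-square law, rate at 2.90 m:
(0.440/2.90)² = 0.02302, so 14.7 × 0.02302 = 0.3384 μGy/h.
Stay time = 1.20 μGy ÷ 0.3384 μGy/h = 3.546 h = 212.8 min.

213 min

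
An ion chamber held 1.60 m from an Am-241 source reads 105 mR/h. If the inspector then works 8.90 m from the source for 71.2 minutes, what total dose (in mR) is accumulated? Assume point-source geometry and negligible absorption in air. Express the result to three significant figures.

By the inverse-square law, rate at 8.90 m:
105 × (1.60/8.90)² = 105 × 0.03232 = 3.394 mR/h.
Dose = rate × time = 3.394 mR/h × 1.187 h = 4.029 mR.

4.03 mR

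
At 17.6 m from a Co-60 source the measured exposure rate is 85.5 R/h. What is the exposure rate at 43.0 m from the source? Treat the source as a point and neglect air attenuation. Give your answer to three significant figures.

Using I₁d₁² = I₂d₂², scaling from 17.6 m to 43.0 m:
85.5 × (17.6/43.0)² = 85.5 × 0.1675 = 14.32 R/h.

14.3 R/h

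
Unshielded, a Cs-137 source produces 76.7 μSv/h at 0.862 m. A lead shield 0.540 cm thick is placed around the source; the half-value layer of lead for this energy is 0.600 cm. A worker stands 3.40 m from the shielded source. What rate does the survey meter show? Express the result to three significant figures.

2.64 μSv/h

Distance alone: 76.7 × (0.862/3.40)² = 76.7 × 0.06428 = 4.930 μSv/h.
Shield: 0.540/0.600 = 0.9000 half-value layers → attenuation 2^(−0.9000) = 0.5359.
Combined: 4.930 × 0.5359 = 2.642 μSv/h.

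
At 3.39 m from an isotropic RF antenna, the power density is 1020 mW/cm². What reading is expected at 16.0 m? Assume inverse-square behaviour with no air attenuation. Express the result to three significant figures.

Using I₁d₁² = I₂d₂², the rate at 16.0 m is
(3.39/16.0)² = 0.04489, so 1020 × 0.04489 = 45.79 mW/cm².

45.8 mW/cm²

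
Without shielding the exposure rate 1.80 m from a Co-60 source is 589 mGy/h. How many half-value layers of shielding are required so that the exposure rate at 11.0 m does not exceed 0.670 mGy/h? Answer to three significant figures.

At 11.0 m, distance alone gives (1.80/11.0)² = 0.02678, so 589 × 0.02678 = 15.77 mGy/h.
Further attenuation needed: 15.77/0.670 = 23.54.
n = log₂(23.54) = 4.557 half-value layers.

4.56 half-value layers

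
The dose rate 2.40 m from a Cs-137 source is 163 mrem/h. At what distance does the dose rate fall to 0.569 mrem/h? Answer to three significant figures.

40.6 m

Since intensity falls as 1/r², d₂ = d₁·√(I₁/I₂).
I₁/I₂ = 163/0.569 = 286.5, so d₂ = 2.40 × √286.5 = 40.62 m.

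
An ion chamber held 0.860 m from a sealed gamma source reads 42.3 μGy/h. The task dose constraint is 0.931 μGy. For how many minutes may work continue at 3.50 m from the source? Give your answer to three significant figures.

By the inverse-square law, rate at 3.50 m:
42.3 × (0.860/3.50)² = 42.3 × 0.06038 = 2.554 μGy/h.
Stay time = 0.931 μGy ÷ 2.554 μGy/h = 0.3645 h = 21.87 min.

21.9 min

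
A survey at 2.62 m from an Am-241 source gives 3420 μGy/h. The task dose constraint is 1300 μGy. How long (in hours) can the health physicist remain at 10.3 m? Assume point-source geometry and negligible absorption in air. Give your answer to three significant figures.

Intensity scales as (d₁/d₂)², so rate at 10.3 m:
(2.62/10.3)² = 0.06470, so 3420 × 0.06470 = 221.3 μGy/h.
Stay time = 1300 μGy ÷ 221.3 μGy/h = 5.874 h.

5.87 h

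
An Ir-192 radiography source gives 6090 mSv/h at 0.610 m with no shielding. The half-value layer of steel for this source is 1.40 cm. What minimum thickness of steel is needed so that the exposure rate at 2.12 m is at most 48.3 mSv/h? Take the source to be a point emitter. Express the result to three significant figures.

4.74 cm

At 2.12 m, distance alone gives (0.610/2.12)² = 0.08279, so 6090 × 0.08279 = 504.2 mSv/h.
Further attenuation needed: 504.2/48.3 = 10.44.
n = log₂(10.44) = 3.384 half-value layers.
Thickness = 3.384 × 1.40 cm = 4.738 cm.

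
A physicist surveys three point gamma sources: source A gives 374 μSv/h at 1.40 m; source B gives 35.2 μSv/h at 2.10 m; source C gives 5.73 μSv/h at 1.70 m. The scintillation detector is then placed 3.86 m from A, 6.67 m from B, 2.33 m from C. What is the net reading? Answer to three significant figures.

Each source contributes Iᵢ·(dᵢ/rᵢ)²; contributions add.
A: 374 × (1.40/3.86)² = 49.20 μSv/h
B: 35.2 × (2.10/6.67)² = 3.489 μSv/h
C: 5.73 × (1.70/2.33)² = 3.050 μSv/h
Total = 49.20 + 3.489 + 3.050 = 55.74 μSv/h.

55.7 μSv/h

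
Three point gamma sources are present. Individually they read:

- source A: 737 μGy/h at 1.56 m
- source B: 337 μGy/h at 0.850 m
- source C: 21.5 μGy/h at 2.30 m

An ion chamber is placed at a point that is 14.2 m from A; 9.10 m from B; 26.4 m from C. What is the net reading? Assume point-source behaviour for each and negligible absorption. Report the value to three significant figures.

12.0 μGy/h

Each source contributes Iᵢ·(dᵢ/rᵢ)²; contributions add.
A: 737 × (1.56/14.2)² = 8.895 μGy/h
B: 337 × (0.850/9.10)² = 2.940 μGy/h
C: 21.5 × (2.30/26.4)² = 0.1632 μGy/h
Total = 8.895 + 2.940 + 0.1632 = 12.00 μGy/h.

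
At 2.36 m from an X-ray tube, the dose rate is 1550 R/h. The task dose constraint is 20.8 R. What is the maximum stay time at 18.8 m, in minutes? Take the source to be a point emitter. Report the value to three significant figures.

51.1 min

Applying the 1/r² law, rate at 18.8 m:
1550 × (2.36/18.8)² = 1550 × 0.01576 = 24.43 R/h.
Stay time = 20.8 R ÷ 24.43 R/h = 0.8514 h = 51.08 min.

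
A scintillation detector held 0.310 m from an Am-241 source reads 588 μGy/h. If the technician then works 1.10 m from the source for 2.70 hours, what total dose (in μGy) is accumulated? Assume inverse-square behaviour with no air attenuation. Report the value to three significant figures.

Using I₁d₁² = I₂d₂², rate at 1.10 m:
588 × (0.310/1.10)² = 588 × 0.07942 = 46.70 μGy/h.
Dose = rate × time = 46.70 μGy/h × 2.700 h = 126.1 μGy.

126 μGy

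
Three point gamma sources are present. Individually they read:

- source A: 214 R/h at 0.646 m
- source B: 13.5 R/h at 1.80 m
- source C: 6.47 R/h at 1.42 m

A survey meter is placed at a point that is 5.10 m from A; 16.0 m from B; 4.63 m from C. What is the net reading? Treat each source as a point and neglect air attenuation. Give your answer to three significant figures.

4.21 R/h

Each source contributes Iᵢ·(dᵢ/rᵢ)²; contributions add.
A: 214 × (0.646/5.10)² = 3.434 R/h
B: 13.5 × (1.80/16.0)² = 0.1709 R/h
C: 6.47 × (1.42/4.63)² = 0.6086 R/h
Total = 3.434 + 0.1709 + 0.6086 = 4.213 R/h.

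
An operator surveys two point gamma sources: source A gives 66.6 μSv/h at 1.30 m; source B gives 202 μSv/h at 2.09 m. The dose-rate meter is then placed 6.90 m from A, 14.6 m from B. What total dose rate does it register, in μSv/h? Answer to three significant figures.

Each source contributes Iᵢ·(dᵢ/rᵢ)²; contributions add.
A: 66.6 × (1.30/6.90)² = 2.364 μSv/h
B: 202 × (2.09/14.6)² = 4.139 μSv/h
Total = 2.364 + 4.139 = 6.503 μSv/h.

6.50 μSv/h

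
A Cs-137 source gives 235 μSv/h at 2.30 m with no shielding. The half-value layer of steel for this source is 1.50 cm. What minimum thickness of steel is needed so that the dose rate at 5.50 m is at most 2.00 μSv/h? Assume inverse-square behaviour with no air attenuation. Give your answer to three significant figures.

6.54 cm

At 5.50 m, distance alone gives (2.30/5.50)² = 0.1749, so 235 × 0.1749 = 41.10 μSv/h.
Further attenuation needed: 41.10/2.00 = 20.55.
n = log₂(20.55) = 4.361 half-value layers.
Thickness = 4.361 × 1.50 cm = 6.541 cm.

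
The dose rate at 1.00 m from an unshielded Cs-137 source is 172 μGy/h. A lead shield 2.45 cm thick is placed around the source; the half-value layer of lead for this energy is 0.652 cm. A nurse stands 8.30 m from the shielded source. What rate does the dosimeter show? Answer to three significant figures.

0.185 μGy/h

Distance alone: (1.00/8.30)² = 0.01452, so 172 × 0.01452 = 2.497 μGy/h.
Shield: 2.45/0.652 = 3.758 half-value layers → attenuation 2^(−3.758) = 0.07391.
Combined: 2.497 × 0.07391 = 0.1846 μGy/h.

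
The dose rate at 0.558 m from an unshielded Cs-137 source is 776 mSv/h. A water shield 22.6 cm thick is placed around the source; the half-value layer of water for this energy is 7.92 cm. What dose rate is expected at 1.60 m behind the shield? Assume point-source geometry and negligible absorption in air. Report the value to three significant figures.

Distance alone: (0.558/1.60)² = 0.1216, so 776 × 0.1216 = 94.36 mSv/h.
Shield: 22.6/7.92 = 2.854 half-value layers → attenuation 2^(−2.854) = 0.1383.
Combined: 94.36 × 0.1383 = 13.05 mSv/h.

13.1 mSv/h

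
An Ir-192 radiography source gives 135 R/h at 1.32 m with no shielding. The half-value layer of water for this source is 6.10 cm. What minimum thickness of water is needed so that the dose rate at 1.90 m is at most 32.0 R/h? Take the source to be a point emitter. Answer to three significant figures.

6.26 cm

At 1.90 m, distance alone gives (1.32/1.90)² = 0.4827, so 135 × 0.4827 = 65.16 R/h.
Further attenuation needed: 65.16/32.0 = 2.036.
n = log₂(2.036) = 1.026 half-value layers.
Thickness = 1.026 × 6.10 cm = 6.259 cm.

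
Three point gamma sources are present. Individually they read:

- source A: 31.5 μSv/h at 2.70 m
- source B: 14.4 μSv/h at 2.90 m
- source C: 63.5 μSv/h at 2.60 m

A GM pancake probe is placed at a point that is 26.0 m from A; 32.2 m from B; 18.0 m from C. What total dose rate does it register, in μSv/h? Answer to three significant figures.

1.78 μSv/h

By superposition, sum each source's inverse-square contribution:
A: 31.5 × (2.70/26.0)² = 0.3397 μSv/h
B: 14.4 × (2.90/32.2)² = 0.1168 μSv/h
C: 63.5 × (2.60/18.0)² = 1.325 μSv/h
Total = 0.3397 + 0.1168 + 1.325 = 1.781 μSv/h.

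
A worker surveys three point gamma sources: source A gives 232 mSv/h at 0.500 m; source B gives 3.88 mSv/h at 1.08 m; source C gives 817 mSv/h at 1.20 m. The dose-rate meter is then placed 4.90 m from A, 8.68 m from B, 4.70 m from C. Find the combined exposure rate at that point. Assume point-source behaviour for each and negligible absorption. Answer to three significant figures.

Each source contributes Iᵢ·(dᵢ/rᵢ)²; contributions add.
A: 232 × (0.500/4.90)² = 2.416 mSv/h
B: 3.88 × (1.08/8.68)² = 0.06007 mSv/h
C: 817 × (1.20/4.70)² = 53.26 mSv/h
Total = 2.416 + 0.06007 + 53.26 = 55.74 mSv/h.

55.7 mSv/h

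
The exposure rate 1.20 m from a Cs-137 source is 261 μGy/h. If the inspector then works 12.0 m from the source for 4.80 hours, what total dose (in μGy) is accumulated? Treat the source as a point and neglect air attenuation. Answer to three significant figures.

Using I₁d₁² = I₂d₂², rate at 12.0 m:
261 × (1.20/12.0)² = 261 × 0.01000 = 2.610 μGy/h.
Dose = rate × time = 2.610 μGy/h × 4.800 h = 12.53 μGy.

12.5 μGy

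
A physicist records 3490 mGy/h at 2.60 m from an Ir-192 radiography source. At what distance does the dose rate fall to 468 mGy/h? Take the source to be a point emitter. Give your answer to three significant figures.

7.10 m

Intensity scales as (d₁/d₂)², so d₂ = d₁·√(I₁/I₂).
I₁/I₂ = 3490/468 = 7.457, so d₂ = 2.60 × √7.457 = 7.100 m.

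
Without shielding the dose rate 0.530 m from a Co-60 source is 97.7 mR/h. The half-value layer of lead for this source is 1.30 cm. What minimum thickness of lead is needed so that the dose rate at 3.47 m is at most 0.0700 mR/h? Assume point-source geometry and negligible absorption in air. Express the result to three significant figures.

6.53 cm

At 3.47 m, distance alone gives (0.530/3.47)² = 0.02333, so 97.7 × 0.02333 = 2.279 mR/h.
Further attenuation needed: 2.279/0.0700 = 32.56.
n = log₂(32.56) = 5.025 half-value layers.
Thickness = 5.025 × 1.30 cm = 6.533 cm.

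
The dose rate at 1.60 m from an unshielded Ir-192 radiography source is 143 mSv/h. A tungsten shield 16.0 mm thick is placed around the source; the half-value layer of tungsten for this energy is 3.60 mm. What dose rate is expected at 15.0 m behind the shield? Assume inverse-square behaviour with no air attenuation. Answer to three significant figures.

Distance alone: 143 × (1.60/15.0)² = 143 × 0.01138 = 1.627 mSv/h.
Shield: 16.0/3.60 = 4.444 half-value layers → attenuation 2^(−4.444) = 0.04594.
Combined: 1.627 × 0.04594 = 0.07474 mSv/h.

0.0747 mSv/h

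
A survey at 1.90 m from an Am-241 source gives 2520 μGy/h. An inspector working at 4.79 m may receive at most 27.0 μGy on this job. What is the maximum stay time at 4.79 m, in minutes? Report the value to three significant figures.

Using I₁d₁² = I₂d₂², rate at 4.79 m:
(1.90/4.79)² = 0.1573, so 2520 × 0.1573 = 396.4 μGy/h.
Stay time = 27.0 μGy ÷ 396.4 μGy/h = 0.06811 h = 4.087 min.

4.09 min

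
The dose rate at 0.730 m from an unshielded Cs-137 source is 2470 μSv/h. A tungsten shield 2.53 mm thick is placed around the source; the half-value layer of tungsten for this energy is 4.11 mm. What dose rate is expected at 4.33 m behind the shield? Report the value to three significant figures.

Distance alone: (0.730/4.33)² = 0.02842, so 2470 × 0.02842 = 70.20 μSv/h.
Shield: 2.53/4.11 = 0.6156 half-value layers → attenuation 2^(−0.6156) = 0.6527.
Combined: 70.20 × 0.6527 = 45.82 μSv/h.

45.8 μSv/h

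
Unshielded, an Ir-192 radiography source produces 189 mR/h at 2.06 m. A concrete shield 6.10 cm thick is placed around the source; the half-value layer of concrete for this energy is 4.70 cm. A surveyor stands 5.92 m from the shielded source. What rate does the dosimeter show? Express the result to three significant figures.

Distance alone: 189 × (2.06/5.92)² = 189 × 0.1211 = 22.89 mR/h.
Shield: 6.10/4.70 = 1.298 half-value layers → attenuation 2^(−1.298) = 0.4067.
Combined: 22.89 × 0.4067 = 9.309 mR/h.

9.31 mR/h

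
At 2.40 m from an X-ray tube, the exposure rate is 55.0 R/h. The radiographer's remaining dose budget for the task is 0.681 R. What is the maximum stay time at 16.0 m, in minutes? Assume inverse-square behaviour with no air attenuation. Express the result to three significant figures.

33.0 min

Since intensity falls as 1/r², rate at 16.0 m:
55.0 × (2.40/16.0)² = 55.0 × 0.02250 = 1.238 R/h.
Stay time = 0.681 R ÷ 1.238 R/h = 0.5501 h = 33.01 min.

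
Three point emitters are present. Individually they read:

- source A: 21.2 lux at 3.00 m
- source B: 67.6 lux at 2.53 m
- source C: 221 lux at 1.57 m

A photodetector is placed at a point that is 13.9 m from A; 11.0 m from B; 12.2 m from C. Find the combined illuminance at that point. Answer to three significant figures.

8.22 lux

Each source contributes Iᵢ·(dᵢ/rᵢ)²; contributions add.
A: 21.2 × (3.00/13.9)² = 0.9875 lux
B: 67.6 × (2.53/11.0)² = 3.576 lux
C: 221 × (1.57/12.2)² = 3.660 lux
Total = 0.9875 + 3.576 + 3.660 = 8.223 lux.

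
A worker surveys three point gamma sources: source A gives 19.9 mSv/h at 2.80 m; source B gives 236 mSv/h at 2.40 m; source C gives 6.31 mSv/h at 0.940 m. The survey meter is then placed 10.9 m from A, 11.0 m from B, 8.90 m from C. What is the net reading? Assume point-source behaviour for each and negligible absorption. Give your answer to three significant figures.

Each source contributes Iᵢ·(dᵢ/rᵢ)²; contributions add.
A: 19.9 × (2.80/10.9)² = 1.313 mSv/h
B: 236 × (2.40/11.0)² = 11.23 mSv/h
C: 6.31 × (0.940/8.90)² = 0.07039 mSv/h
Total = 1.313 + 11.23 + 0.07039 = 12.61 mSv/h.

12.6 mSv/h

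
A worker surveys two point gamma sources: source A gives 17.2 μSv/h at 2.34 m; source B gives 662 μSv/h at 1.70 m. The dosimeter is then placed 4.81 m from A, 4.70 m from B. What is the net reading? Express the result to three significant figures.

By superposition, sum each source's inverse-square contribution:
A: 17.2 × (2.34/4.81)² = 4.071 μSv/h
B: 662 × (1.70/4.70)² = 86.61 μSv/h
Total = 4.071 + 86.61 = 90.68 μSv/h.

90.7 μSv/h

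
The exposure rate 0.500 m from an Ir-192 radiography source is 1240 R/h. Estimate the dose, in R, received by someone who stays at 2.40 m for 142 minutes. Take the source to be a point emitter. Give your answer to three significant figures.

127 R

Applying the 1/r² law, rate at 2.40 m:
1240 × (0.500/2.40)² = 1240 × 0.04340 = 53.82 R/h.
Dose = rate × time = 53.82 R/h × 2.367 h = 127.4 R.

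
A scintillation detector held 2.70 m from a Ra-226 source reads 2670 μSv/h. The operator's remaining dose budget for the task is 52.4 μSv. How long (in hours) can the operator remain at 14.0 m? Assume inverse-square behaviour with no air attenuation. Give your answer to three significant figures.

Using I₁d₁² = I₂d₂², rate at 14.0 m:
(2.70/14.0)² = 0.03719, so 2670 × 0.03719 = 99.30 μSv/h.
Stay time = 52.4 μSv ÷ 99.30 μSv/h = 0.5277 h.

0.528 h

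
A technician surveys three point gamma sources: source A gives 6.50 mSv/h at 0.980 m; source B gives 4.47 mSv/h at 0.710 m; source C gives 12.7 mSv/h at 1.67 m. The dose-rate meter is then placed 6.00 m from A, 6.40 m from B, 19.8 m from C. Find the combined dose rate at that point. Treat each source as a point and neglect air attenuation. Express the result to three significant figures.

0.319 mSv/h

By superposition, sum each source's inverse-square contribution:
A: 6.50 × (0.980/6.00)² = 0.1734 mSv/h
B: 4.47 × (0.710/6.40)² = 0.05501 mSv/h
C: 12.7 × (1.67/19.8)² = 0.09035 mSv/h
Total = 0.1734 + 0.05501 + 0.09035 = 0.3188 mSv/h.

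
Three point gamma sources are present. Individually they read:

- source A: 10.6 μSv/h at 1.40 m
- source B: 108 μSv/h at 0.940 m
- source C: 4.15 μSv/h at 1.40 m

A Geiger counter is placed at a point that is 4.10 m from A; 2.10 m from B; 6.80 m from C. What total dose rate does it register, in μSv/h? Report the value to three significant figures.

23.1 μSv/h

By superposition, sum each source's inverse-square contribution:
A: 10.6 × (1.40/4.10)² = 1.236 μSv/h
B: 108 × (0.940/2.10)² = 21.64 μSv/h
C: 4.15 × (1.40/6.80)² = 0.1759 μSv/h
Total = 1.236 + 21.64 + 0.1759 = 23.05 μSv/h.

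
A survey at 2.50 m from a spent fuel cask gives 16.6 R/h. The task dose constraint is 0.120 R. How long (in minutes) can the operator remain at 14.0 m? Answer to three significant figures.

Applying the 1/r² law, rate at 14.0 m:
(2.50/14.0)² = 0.03189, so 16.6 × 0.03189 = 0.5294 R/h.
Stay time = 0.120 R ÷ 0.5294 R/h = 0.2267 h = 13.60 min.

13.6 min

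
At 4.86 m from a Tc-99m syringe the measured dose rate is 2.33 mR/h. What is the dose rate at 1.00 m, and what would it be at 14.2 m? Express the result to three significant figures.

55.0 mR/h; 0.273 mR/h

Intensity scales as (d₁/d₂)², so
At 1.00 m: 2.33 × (4.86/1.00)² = 2.33 × 23.62 = 55.03 mR/h
At 14.2 m: 55.03 × (1.00/14.2)² = 55.03 × 0.004959 = 0.2729 mR/h.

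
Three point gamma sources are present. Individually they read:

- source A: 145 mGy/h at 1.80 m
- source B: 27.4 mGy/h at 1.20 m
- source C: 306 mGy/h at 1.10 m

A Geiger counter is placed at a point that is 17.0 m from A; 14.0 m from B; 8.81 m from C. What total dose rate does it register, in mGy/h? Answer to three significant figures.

By superposition, sum each source's inverse-square contribution:
A: 145 × (1.80/17.0)² = 1.626 mGy/h
B: 27.4 × (1.20/14.0)² = 0.2013 mGy/h
C: 306 × (1.10/8.81)² = 4.770 mGy/h
Total = 1.626 + 0.2013 + 4.770 = 6.597 mGy/h.

6.60 mGy/h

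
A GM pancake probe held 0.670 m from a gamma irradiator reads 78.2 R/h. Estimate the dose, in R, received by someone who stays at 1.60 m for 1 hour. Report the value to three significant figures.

Applying the 1/r² law, rate at 1.60 m:
(0.670/1.60)² = 0.1754, so 78.2 × 0.1754 = 13.72 R/h.
Dose = rate × time = 13.72 R/h × 1.000 h = 13.72 R.

13.7 R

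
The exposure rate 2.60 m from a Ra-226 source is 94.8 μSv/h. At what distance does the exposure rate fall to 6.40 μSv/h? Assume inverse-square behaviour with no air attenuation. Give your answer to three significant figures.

10.0 m

Using I₁d₁² = I₂d₂², d₂ = d₁·√(I₁/I₂).
I₁/I₂ = 94.8/6.40 = 14.81, so d₂ = 2.60 × √14.81 = 10.01 m.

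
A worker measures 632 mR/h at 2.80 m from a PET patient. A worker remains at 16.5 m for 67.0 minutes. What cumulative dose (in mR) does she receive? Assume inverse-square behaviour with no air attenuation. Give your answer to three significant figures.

20.3 mR

Since intensity falls as 1/r², rate at 16.5 m:
(2.80/16.5)² = 0.02880, so 632 × 0.02880 = 18.20 mR/h.
Dose = rate × time = 18.20 mR/h × 1.117 h = 20.33 mR.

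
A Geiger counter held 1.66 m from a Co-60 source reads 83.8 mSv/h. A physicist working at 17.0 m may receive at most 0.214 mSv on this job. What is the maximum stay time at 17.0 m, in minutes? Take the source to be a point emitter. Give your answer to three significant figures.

16.1 min

Applying the 1/r² law, rate at 17.0 m:
(1.66/17.0)² = 0.009535, so 83.8 × 0.009535 = 0.7990 mSv/h.
Stay time = 0.214 mSv ÷ 0.7990 mSv/h = 0.2678 h = 16.07 min.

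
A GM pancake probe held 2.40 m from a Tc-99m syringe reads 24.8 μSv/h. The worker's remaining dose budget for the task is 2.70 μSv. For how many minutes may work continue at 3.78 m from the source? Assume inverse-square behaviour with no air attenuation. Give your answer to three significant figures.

Applying the 1/r² law, rate at 3.78 m:
(2.40/3.78)² = 0.4031, so 24.8 × 0.4031 = 9.997 μSv/h.
Stay time = 2.70 μSv ÷ 9.997 μSv/h = 0.2701 h = 16.21 min.

16.2 min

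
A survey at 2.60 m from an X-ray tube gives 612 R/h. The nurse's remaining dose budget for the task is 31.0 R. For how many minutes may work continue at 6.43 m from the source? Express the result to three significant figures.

18.6 min

Intensity scales as (d₁/d₂)², so rate at 6.43 m:
(2.60/6.43)² = 0.1635, so 612 × 0.1635 = 100.1 R/h.
Stay time = 31.0 R ÷ 100.1 R/h = 0.3097 h = 18.58 min.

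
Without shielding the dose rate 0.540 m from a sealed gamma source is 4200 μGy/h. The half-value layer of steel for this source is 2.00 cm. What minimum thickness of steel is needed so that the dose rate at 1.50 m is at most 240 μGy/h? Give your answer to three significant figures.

2.36 cm

At 1.50 m, distance alone gives (0.540/1.50)² = 0.1296, so 4200 × 0.1296 = 544.3 μGy/h.
Further attenuation needed: 544.3/240 = 2.268.
n = log₂(2.268) = 1.181 half-value layers.
Thickness = 1.181 × 2.00 cm = 2.362 cm.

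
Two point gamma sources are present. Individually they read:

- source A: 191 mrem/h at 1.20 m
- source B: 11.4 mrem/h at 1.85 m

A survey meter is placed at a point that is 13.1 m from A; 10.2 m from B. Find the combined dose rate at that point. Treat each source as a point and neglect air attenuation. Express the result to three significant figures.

1.98 mrem/h

By superposition, sum each source's inverse-square contribution:
A: 191 × (1.20/13.1)² = 1.603 mrem/h
B: 11.4 × (1.85/10.2)² = 0.3750 mrem/h
Total = 1.603 + 0.3750 = 1.978 mrem/h.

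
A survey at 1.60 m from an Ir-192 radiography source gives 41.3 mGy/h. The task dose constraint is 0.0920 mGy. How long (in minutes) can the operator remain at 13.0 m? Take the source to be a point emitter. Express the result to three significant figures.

8.82 min

Applying the 1/r² law, rate at 13.0 m:
41.3 × (1.60/13.0)² = 41.3 × 0.01515 = 0.6257 mGy/h.
Stay time = 0.0920 mGy ÷ 0.6257 mGy/h = 0.1470 h = 8.820 min.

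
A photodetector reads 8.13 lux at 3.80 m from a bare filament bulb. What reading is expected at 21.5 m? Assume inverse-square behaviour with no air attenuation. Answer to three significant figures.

0.254 lux

Using I₁d₁² = I₂d₂², the rate at 21.5 m is
8.13 × (3.80/21.5)² = 8.13 × 0.03124 = 0.2540 lux.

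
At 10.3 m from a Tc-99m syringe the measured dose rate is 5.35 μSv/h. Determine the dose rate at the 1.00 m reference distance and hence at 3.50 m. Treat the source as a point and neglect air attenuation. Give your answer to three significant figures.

568 μSv/h; 46.3 μSv/h

By the inverse-square law,
At 1.00 m: 5.35 × (10.3/1.00)² = 5.35 × 106.1 = 567.6 μSv/h
At 3.50 m: (1.00/3.50)² = 0.08163, so 567.6 × 0.08163 = 46.33 μSv/h.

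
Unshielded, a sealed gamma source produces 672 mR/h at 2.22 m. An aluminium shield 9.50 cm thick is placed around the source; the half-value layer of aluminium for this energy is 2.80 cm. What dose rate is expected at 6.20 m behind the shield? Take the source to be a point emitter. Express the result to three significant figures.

8.20 mR/h

Distance alone: 672 × (2.22/6.20)² = 672 × 0.1282 = 86.15 mR/h.
Shield: 9.50/2.80 = 3.393 half-value layers → attenuation 2^(−3.393) = 0.09519.
Combined: 86.15 × 0.09519 = 8.201 mR/h.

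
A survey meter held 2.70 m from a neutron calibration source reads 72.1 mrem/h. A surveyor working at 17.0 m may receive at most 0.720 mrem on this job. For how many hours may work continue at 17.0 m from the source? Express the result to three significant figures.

0.396 h

Using I₁d₁² = I₂d₂², rate at 17.0 m:
(2.70/17.0)² = 0.02522, so 72.1 × 0.02522 = 1.818 mrem/h.
Stay time = 0.720 mrem ÷ 1.818 mrem/h = 0.3960 h.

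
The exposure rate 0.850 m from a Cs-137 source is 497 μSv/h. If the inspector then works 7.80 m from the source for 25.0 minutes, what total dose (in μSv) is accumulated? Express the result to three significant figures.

2.46 μSv

By the inverse-square law, rate at 7.80 m:
497 × (0.850/7.80)² = 497 × 0.01188 = 5.904 μSv/h.
Dose = rate × time = 5.904 μSv/h × 0.4167 h = 2.460 μSv.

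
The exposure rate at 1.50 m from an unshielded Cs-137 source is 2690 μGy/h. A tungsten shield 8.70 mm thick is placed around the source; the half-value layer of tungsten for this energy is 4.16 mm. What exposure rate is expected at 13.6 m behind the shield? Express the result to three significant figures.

7.68 μGy/h

Distance alone: 2690 × (1.50/13.6)² = 2690 × 0.01216 = 32.71 μGy/h.
Shield: 8.70/4.16 = 2.091 half-value layers → attenuation 2^(−2.091) = 0.2347.
Combined: 32.71 × 0.2347 = 7.677 μGy/h.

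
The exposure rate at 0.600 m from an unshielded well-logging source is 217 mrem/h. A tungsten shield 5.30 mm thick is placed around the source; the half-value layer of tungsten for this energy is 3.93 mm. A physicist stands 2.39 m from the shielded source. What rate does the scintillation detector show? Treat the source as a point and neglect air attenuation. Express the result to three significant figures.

5.37 mrem/h

Distance alone: (0.600/2.39)² = 0.06302, so 217 × 0.06302 = 13.68 mrem/h.
Shield: 5.30/3.93 = 1.349 half-value layers → attenuation 2^(−1.349) = 0.3926.
Combined: 13.68 × 0.3926 = 5.371 mrem/h.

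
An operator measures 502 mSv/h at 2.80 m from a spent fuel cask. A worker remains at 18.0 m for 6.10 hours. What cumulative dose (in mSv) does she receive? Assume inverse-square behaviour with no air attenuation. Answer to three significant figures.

Intensity scales as (d₁/d₂)², so rate at 18.0 m:
502 × (2.80/18.0)² = 502 × 0.02420 = 12.15 mSv/h.
Dose = rate × time = 12.15 mSv/h × 6.100 h = 74.11 mSv.

74.1 mSv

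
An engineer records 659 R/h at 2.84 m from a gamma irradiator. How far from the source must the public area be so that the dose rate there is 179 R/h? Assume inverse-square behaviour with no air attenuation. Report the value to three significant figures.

5.45 m

Since intensity falls as 1/r², d₂ = d₁·√(I₁/I₂).
I₁/I₂ = 659/179 = 3.682, so d₂ = 2.84 × √3.682 = 5.450 m.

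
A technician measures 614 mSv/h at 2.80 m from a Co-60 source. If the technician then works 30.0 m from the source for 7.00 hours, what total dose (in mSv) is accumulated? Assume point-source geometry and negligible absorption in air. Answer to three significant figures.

37.4 mSv

Applying the 1/r² law, rate at 30.0 m:
614 × (2.80/30.0)² = 614 × 0.008711 = 5.349 mSv/h.
Dose = rate × time = 5.349 mSv/h × 7.000 h = 37.44 mSv.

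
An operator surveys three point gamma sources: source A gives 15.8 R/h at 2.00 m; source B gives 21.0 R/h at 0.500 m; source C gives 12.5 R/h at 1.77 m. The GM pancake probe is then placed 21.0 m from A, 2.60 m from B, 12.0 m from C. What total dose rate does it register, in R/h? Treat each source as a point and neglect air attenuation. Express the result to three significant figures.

1.19 R/h

By superposition, sum each source's inverse-square contribution:
A: 15.8 × (2.00/21.0)² = 0.1433 R/h
B: 21.0 × (0.500/2.60)² = 0.7766 R/h
C: 12.5 × (1.77/12.0)² = 0.2720 R/h
Total = 0.1433 + 0.7766 + 0.2720 = 1.192 R/h.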